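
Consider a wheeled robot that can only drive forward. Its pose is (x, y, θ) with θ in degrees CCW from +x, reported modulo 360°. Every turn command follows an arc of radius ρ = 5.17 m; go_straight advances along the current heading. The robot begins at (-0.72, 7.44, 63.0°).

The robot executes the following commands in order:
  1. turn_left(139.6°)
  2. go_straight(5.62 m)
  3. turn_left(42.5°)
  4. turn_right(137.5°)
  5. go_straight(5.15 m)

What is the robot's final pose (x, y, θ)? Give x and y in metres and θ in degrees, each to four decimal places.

set_pose: (x, y, θ) = (-0.7200, 7.4400, 63.0000°), ρ = 5.17
turn_left(139.6°): centre at ρ to the left, rotate +139.6° → (-7.3133, 14.5601, 202.6000°)
go_straight(5.62): x += 5.62·cos θ, y += 5.62·sin θ → (-12.5018, 12.4004, 202.6000°)
turn_left(42.5°): centre at ρ to the left, rotate +42.5° → (-15.2044, 9.8041, 245.1000°)
turn_right(137.5°): centre at ρ to the right, rotate −137.5° → (-24.8218, 10.4176, 107.6000°)
go_straight(5.15): x += 5.15·cos θ, y += 5.15·sin θ → (-26.3790, 15.3266, 107.6000°)

(-26.3790, 15.3266, 107.6000°)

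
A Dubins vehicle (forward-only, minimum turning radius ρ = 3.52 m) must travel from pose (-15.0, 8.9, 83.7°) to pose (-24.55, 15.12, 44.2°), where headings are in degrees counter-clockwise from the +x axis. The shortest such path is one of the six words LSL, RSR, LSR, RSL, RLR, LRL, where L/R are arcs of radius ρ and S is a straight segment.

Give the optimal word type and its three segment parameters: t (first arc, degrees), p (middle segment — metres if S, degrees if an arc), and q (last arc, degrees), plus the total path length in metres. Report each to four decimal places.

LRL: t = 173.9290°, p = 244.2521°, q = 30.8231°, L = 27.5848 m

Let ψ = atan2(Δy, Δx) = atan2(6.22, -9.55) = 146.9234° be the start→goal bearing.
Normalize: d = |goal − start| / ρ = 11.396969/3.52 = 3.237775, α = (θ_start − ψ) mod 360° = 296.7766° = 5.179728 rad, β = (θ_goal − ψ) mod 360° = 257.2766° = 4.490323 rad.
Common terms: sin α = -0.892770, cos α = 0.450512, sin β = -0.975445, cos β = -0.220245, cos(α−β) = 0.771625, d² = 10.483189. Work in radians in the unit-radius frame; every candidate has L = ρ·(t + p + q).
LSL: p² = 2 + d² − 2cos(α−β) + 2d(sin α − sin β) = 11.475301; p = √p² = 3.387521; φ = atan2(cos β − cos α, d + sin α − sin β) = -0.199326 rad; t = (φ − α) mod 2π = 0.904132 rad, q = (β − φ) mod 2π = 4.689649 rad → L = 3.52·(0.904132 + 3.387521 + 4.689649) = 3.52·8.981302 = 31.614182 m
RSR: p² = 2 + d² − 2cos(α−β) + 2d(sin β − sin α) = 10.404578; p = √p² = 3.225613; φ = atan2(cos α − cos β, d − sin α + sin β) = 0.209476 rad; t = (α − φ) mod 2π = 4.970252 rad, q = (φ − β) mod 2π = 2.002338 rad → L = 3.52·(4.970252 + 3.225613 + 2.002338) = 3.52·10.198203 = 35.897675 m
LSR: p² = d² − 2 + 2cos(α−β) + 2d(sin α + sin β) = -2.071281 < 0 → infeasible
RSL: p² = d² − 2 + 2cos(α−β) − 2d(sin α + sin β) = 22.124157; p = √p² = 4.703632; φ = atan2(cos α + cos β, d − sin α − sin β) − atan2(2, p) = -0.356976 rad; t = (α − φ) mod 2π = 5.536704 rad, q = (β − φ) mod 2π = 4.847299 rad → L = 3.52·(5.536704 + 4.703632 + 4.847299) = 3.52·15.087635 = 53.108476 m
RLR: c = (6 − d² + 2cos(α−β) + 2d(sin α − sin β))/8 = -0.300572; p = 2π − arccos c = 4.407096 rad; φ = atan2(cos α − cos β, d − sin α + sin β) = 0.209476 rad; t = (α − φ + p/2) mod 2π = 0.890615 rad, q = (α − β − t + p) mod 2π = 4.205886 rad → L = 3.52·(0.890615 + 4.407096 + 4.205886) = 3.52·9.503598 = 33.452664 m
LRL: c = (6 − d² + 2cos(α−β) − 2d(sin α − sin β))/8 = -0.434413; p = 2π − arccos c = 4.263003 rad; φ = atan2(cos β − cos α, d + sin α − sin β) = -0.199326 rad; t = (φ − α + p/2) mod 2π = 3.035633 rad, q = (β − α − t + p) mod 2π = 0.537965 rad → L = 3.52·(3.035633 + 4.263003 + 0.537965) = 3.52·7.836601 = 27.584835 m
Shortest: LRL with L = 27.584835 m ≈ 27.5848 m
Convert LRL to answer units (arcs ×180/π): t = 3.035633·180/π = 173.9290°, p = 4.263003·180/π = 244.2521°, q = 0.537965·180/π = 30.8231°, L = 27.5848 m.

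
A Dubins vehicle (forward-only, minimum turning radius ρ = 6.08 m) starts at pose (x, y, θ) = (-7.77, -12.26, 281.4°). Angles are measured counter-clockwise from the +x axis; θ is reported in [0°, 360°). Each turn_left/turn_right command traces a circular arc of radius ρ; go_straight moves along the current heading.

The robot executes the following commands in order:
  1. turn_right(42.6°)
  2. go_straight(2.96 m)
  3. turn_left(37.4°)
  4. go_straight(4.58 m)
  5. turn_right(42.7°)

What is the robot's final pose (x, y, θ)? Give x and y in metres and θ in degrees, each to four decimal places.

set_pose: (x, y, θ) = (-7.7700, -12.2600, 281.4000°), ρ = 6.08
turn_right(42.6°): centre at ρ to the right, rotate −42.6° → (-8.5294, -16.6114, 238.8000°)
go_straight(2.96): x += 2.96·cos θ, y += 2.96·sin θ → (-10.0628, -19.1432, 238.8000°)
turn_left(37.4°): centre at ρ to the left, rotate +37.4° → (-10.9066, -22.9495, 276.2000°)
go_straight(4.58): x += 4.58·cos θ, y += 4.58·sin θ → (-10.4120, -27.5027, 276.2000°)
turn_right(42.7°): centre at ρ to the right, rotate −42.7° → (-11.5690, -31.7758, 233.5000°)

(-11.5690, -31.7758, 233.5000°)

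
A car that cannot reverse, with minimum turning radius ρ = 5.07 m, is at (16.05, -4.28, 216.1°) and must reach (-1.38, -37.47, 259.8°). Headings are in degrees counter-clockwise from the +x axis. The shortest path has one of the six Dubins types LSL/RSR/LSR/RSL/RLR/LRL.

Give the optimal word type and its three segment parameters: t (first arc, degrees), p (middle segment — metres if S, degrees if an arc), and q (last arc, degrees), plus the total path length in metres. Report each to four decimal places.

Let ψ = atan2(Δy, Δx) = atan2(-33.19, -17.43) = -117.7066° be the start→goal bearing.
Normalize: d = |goal − start| / ρ = 37.488412/5.07 = 7.394164, α = (θ_start − ψ) mod 360° = 333.8066° = 5.826024 rad, β = (θ_goal − ψ) mod 360° = 17.5066° = 0.305547 rad.
Common terms: sin α = -0.441403, cos α = 0.897309, sin β = 0.300815, cos β = 0.953682, cos(α−β) = 0.722967, d² = 54.673661. Work in radians in the unit-radius frame; every candidate has L = ρ·(t + p + q).
LSL: p² = 2 + d² − 2cos(α−β) + 2d(sin α − sin β) = 44.251562; p = √p² = 6.652185; φ = atan2(cos β − cos α, d + sin α − sin β) = 0.008475 rad; t = (φ − α) mod 2π = 0.465636 rad, q = (β − φ) mod 2π = 0.297073 rad → L = 5.07·(0.465636 + 6.652185 + 0.297073) = 5.07·7.414894 = 37.593511 m
RSR: p² = 2 + d² − 2cos(α−β) + 2d(sin β − sin α) = 66.203892; p = √p² = 8.136577; φ = atan2(cos α − cos β, d − sin α + sin β) = -0.006928 rad; t = (α − φ) mod 2π = 5.832952 rad, q = (φ − β) mod 2π = 5.970709 rad → L = 5.07·(5.832952 + 8.136577 + 5.970709) = 5.07·19.940239 = 101.097013 m
LSR: p² = d² − 2 + 2cos(α−β) + 2d(sin α + sin β) = 52.040541; p = √p² = 7.213913; φ = atan2(−cos α − cos β, d + sin α + sin β) − atan2(−2, p) = 0.020598 rad; t = (φ − α) mod 2π = 0.477760 rad, q = (φ − β) mod 2π = 5.998236 rad → L = 5.07·(0.477760 + 7.213913 + 5.998236) = 5.07·13.689909 = 69.407839 m
RSL: p² = d² − 2 + 2cos(α−β) − 2d(sin α + sin β) = 56.198651; p = √p² = 7.496576; φ = atan2(cos α + cos β, d − sin α − sin β) − atan2(2, p) = -0.019826 rad; t = (α − φ) mod 2π = 5.845850 rad, q = (β − φ) mod 2π = 0.325373 rad → L = 5.07·(5.845850 + 7.496576 + 0.325373) = 5.07·13.667799 = 69.295739 m
RLR: c = (6 − d² + 2cos(α−β) + 2d(sin α − sin β))/8 = -7.275487, |c| > 1 → infeasible
LRL: c = (6 − d² + 2cos(α−β) − 2d(sin α − sin β))/8 = -4.531445, |c| > 1 → infeasible
Shortest: LSL with L = 37.593511 m ≈ 37.5935 m
Convert LSL to answer units (arcs ×180/π): t = 0.465636·180/π = 26.6790°, p = ρ·p = 5.07·6.652185 = 33.7266 m, q = 0.297073·180/π = 17.0210°, L = 37.5935 m.

LSL: t = 26.6790°, p = 33.7266 m, q = 17.0210°, L = 37.5935 m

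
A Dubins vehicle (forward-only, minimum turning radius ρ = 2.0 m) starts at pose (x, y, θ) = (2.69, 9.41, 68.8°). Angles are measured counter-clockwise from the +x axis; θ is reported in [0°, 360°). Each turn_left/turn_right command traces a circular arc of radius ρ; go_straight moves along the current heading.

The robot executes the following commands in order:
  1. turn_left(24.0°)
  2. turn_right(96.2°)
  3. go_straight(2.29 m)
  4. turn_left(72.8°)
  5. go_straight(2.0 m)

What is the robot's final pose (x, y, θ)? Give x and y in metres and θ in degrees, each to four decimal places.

(9.9196, 15.3542, 69.4000°)

set_pose: (x, y, θ) = (2.6900, 9.4100, 68.8000°), ρ = 2.0
turn_left(24.0°): centre at ρ to the left, rotate +24.0° → (2.8230, 10.2309, 92.8000°)
turn_right(96.2°): centre at ρ to the right, rotate −96.2° → (4.9392, 12.3251, -3.4000° ≡ 356.6000°)
go_straight(2.29): x += 2.29·cos θ, y += 2.29·sin θ → (7.2252, 12.1893, 356.6000°)
turn_left(72.8°): centre at ρ to the left, rotate +72.8° → (9.2159, 13.4821, 429.4000° ≡ 69.4000°)
go_straight(2.0): x += 2.0·cos θ, y += 2.0·sin θ → (9.9196, 15.3542, 69.4000°)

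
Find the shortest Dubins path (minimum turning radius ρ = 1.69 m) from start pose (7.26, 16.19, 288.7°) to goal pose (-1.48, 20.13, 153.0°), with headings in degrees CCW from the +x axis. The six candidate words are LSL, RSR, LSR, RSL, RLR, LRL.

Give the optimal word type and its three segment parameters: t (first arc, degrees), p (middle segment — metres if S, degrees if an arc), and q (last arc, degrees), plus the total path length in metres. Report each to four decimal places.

RSL: t = 152.9107°, p = 7.7424 m, q = 17.2107°, L = 12.7603 m

Let ψ = atan2(Δy, Δx) = atan2(3.94, -8.74) = 155.7341° be the start→goal bearing.
Normalize: d = |goal − start| / ρ = 9.587033/1.69 = 5.672801, α = (θ_start − ψ) mod 360° = 132.9659° = 2.320693 rad, β = (θ_goal − ψ) mod 360° = 357.2659° = 6.235466 rad.
Common terms: sin α = 0.731760, cos α = -0.681563, sin β = -0.047701, cos β = 0.998862, cos(α−β) = -0.715693, d² = 32.180666. Work in radians in the unit-radius frame; every candidate has L = ρ·(t + p + q).
LSL: p² = 2 + d² − 2cos(α−β) + 2d(sin α − sin β) = 44.455500; p = √p² = 6.667496; φ = atan2(cos β − cos α, d + sin α − sin β) = 0.254780 rad; t = (φ − α) mod 2π = 4.217272 rad, q = (β − φ) mod 2π = 5.980686 rad → L = 1.69·(4.217272 + 6.667496 + 5.980686) = 1.69·16.865455 = 28.502618 m
RSR: p² = 2 + d² − 2cos(α−β) + 2d(sin β − sin α) = 26.768603; p = √p² = 5.173838; φ = atan2(cos α − cos β, d − sin α + sin β) = -0.330792 rad; t = (α − φ) mod 2π = 2.651485 rad, q = (φ − β) mod 2π = 6.000112 rad → L = 1.69·(2.651485 + 5.173838 + 6.000112) = 1.69·13.825435 = 23.364986 m
LSR: p² = d² − 2 + 2cos(α−β) + 2d(sin α + sin β) = 36.510335; p = √p² = 6.042378; φ = atan2(−cos α − cos β, d + sin α + sin β) − atan2(−2, p) = 0.269772 rad; t = (φ − α) mod 2π = 4.232265 rad, q = (φ − β) mod 2π = 0.317491 rad → L = 1.69·(4.232265 + 6.042378 + 0.317491) = 1.69·10.592134 = 17.900707 m
RSL: p² = d² − 2 + 2cos(α−β) − 2d(sin α + sin β) = 20.988226; p = √p² = 4.581291; φ = atan2(cos α + cos β, d − sin α − sin β) − atan2(2, p) = -0.348102 rad; t = (α − φ) mod 2π = 2.668795 rad, q = (β − φ) mod 2π = 0.300383 rad → L = 1.69·(2.668795 + 4.581291 + 0.300383) = 1.69·7.550469 = 12.760292 m
RLR: c = (6 − d² + 2cos(α−β) + 2d(sin α − sin β))/8 = -2.346075, |c| > 1 → infeasible
LRL: c = (6 − d² + 2cos(α−β) − 2d(sin α − sin β))/8 = -4.556937, |c| > 1 → infeasible
Shortest: RSL with L = 12.760292 m ≈ 12.7603 m
Convert RSL to answer units (arcs ×180/π): t = 2.668795·180/π = 152.9107°, p = ρ·p = 1.69·4.581291 = 7.7424 m, q = 0.300383·180/π = 17.2107°, L = 12.7603 m.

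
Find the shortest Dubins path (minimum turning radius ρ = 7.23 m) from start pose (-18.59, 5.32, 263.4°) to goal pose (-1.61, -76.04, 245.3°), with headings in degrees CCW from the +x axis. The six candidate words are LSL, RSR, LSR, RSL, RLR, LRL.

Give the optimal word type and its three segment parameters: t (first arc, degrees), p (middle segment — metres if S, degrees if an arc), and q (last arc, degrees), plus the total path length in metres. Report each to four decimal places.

LSR: t = 19.7286°, p = 76.2155 m, q = 37.8286°, L = 83.4785 m

Let ψ = atan2(Δy, Δx) = atan2(-81.36, 16.98) = -78.2115° be the start→goal bearing.
Normalize: d = |goal − start| / ρ = 83.112995/7.23 = 11.495573, α = (θ_start − ψ) mod 360° = 341.6115° = 5.962245 rad, β = (θ_goal − ψ) mod 360° = 323.5115° = 5.646340 rad.
Common terms: sin α = -0.315459, cos α = 0.948939, sin β = -0.594662, cos β = 0.803976, cos(α−β) = 0.950516, d² = 132.148207. Work in radians in the unit-radius frame; every candidate has L = ρ·(t + p + q).
LSL: p² = 2 + d² − 2cos(α−β) + 2d(sin α − sin β) = 138.666367; p = √p² = 11.775668; φ = atan2(cos β − cos α, d + sin α − sin β) = -0.012311 rad; t = (φ − α) mod 2π = 0.308630 rad, q = (β − φ) mod 2π = 5.658651 rad → L = 7.23·(0.308630 + 11.775668 + 5.658651) = 7.23·17.742949 = 128.281522 m
RSR: p² = 2 + d² − 2cos(α−β) + 2d(sin β − sin α) = 125.827984; p = √p² = 11.217307; φ = atan2(cos α − cos β, d − sin α + sin β) = 0.012924 rad; t = (α − φ) mod 2π = 5.949321 rad, q = (φ − β) mod 2π = 0.649769 rad → L = 7.23·(5.949321 + 11.217307 + 0.649769) = 7.23·17.816397 = 128.812552 m
LSR: p² = d² − 2 + 2cos(α−β) + 2d(sin α + sin β) = 111.124511; p = √p² = 10.541561; φ = atan2(−cos α − cos β, d + sin α + sin β) − atan2(−2, p) = 0.023389 rad; t = (φ − α) mod 2π = 0.344330 rad, q = (φ − β) mod 2π = 0.660234 rad → L = 7.23·(0.344330 + 10.541561 + 0.660234) = 7.23·11.546125 = 83.478487 m
RSL: p² = d² − 2 + 2cos(α−β) − 2d(sin α + sin β) = 152.973966; p = √p² = 12.368264; φ = atan2(cos α + cos β, d − sin α − sin β) − atan2(2, p) = -0.019946 rad; t = (α − φ) mod 2π = 5.982191 rad, q = (β − φ) mod 2π = 5.666287 rad → L = 7.23·(5.982191 + 12.368264 + 5.666287) = 7.23·24.016742 = 173.641048 m
RLR: c = (6 − d² + 2cos(α−β) + 2d(sin α − sin β))/8 = -14.728498, |c| > 1 → infeasible
LRL: c = (6 − d² + 2cos(α−β) − 2d(sin α − sin β))/8 = -16.333296, |c| > 1 → infeasible
Shortest: LSR with L = 83.478487 m ≈ 83.4785 m
Convert LSR to answer units (arcs ×180/π): t = 0.344330·180/π = 19.7286°, p = ρ·p = 7.23·10.541561 = 76.2155 m, q = 0.660234·180/π = 37.8286°, L = 83.4785 m.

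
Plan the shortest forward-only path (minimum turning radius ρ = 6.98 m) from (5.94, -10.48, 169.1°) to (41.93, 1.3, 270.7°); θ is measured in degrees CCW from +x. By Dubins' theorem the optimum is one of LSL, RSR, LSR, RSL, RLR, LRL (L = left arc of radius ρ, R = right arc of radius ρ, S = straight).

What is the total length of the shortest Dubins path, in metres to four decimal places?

59.5899 m

Let ψ = atan2(Δy, Δx) = atan2(11.78, 35.99) = 18.1240° be the start→goal bearing.
Normalize: d = |goal − start| / ρ = 37.868833/6.98 = 5.425334, α = (θ_start − ψ) mod 360° = 150.9760° = 2.635029 rad, β = (θ_goal − ψ) mod 360° = 252.5760° = 4.408284 rad.
Common terms: sin α = 0.485175, cos α = -0.874417, sin β = -0.954115, cos β = -0.299440, cos(α−β) = -0.201078, d² = 29.434251. Work in radians in the unit-radius frame; every candidate has L = ρ·(t + p + q).
LSL: p² = 2 + d² − 2cos(α−β) + 2d(sin α − sin β) = 47.453671; p = √p² = 6.888662; φ = atan2(cos β − cos α, d + sin α − sin β) = 0.083564 rad; t = (φ − α) mod 2π = 3.731721 rad, q = (β − φ) mod 2π = 4.324719 rad → L = 6.98·(3.731721 + 6.888662 + 4.324719) = 6.98·14.945102 = 104.316814 m
RSR: p² = 2 + d² − 2cos(α−β) + 2d(sin β − sin α) = 16.219144; p = √p² = 4.027300; φ = atan2(cos α − cos β, d − sin α + sin β) = -0.143259 rad; t = (α − φ) mod 2π = 2.778289 rad, q = (φ − β) mod 2π = 1.731642 rad → L = 6.98·(2.778289 + 4.027300 + 1.731642) = 6.98·8.537231 = 59.589870 m
LSR: p² = d² − 2 + 2cos(α−β) + 2d(sin α + sin β) = 21.943783; p = √p² = 4.684419; φ = atan2(−cos α − cos β, d + sin α + sin β) − atan2(−2, p) = 0.636071 rad; t = (φ − α) mod 2π = 4.284227 rad, q = (φ − β) mod 2π = 2.510972 rad → L = 6.98·(4.284227 + 4.684419 + 2.510972) = 6.98·11.479619 = 80.127737 m
RSL: p² = d² − 2 + 2cos(α−β) − 2d(sin α + sin β) = 32.120408; p = √p² = 5.667487; φ = atan2(cos α + cos β, d − sin α − sin β) − atan2(2, p) = -0.535827 rad; t = (α − φ) mod 2π = 3.170856 rad, q = (β − φ) mod 2π = 4.944111 rad → L = 6.98·(3.170856 + 5.667487 + 4.944111) = 6.98·13.782454 = 96.201531 m
RLR: c = (6 − d² + 2cos(α−β) + 2d(sin α − sin β))/8 = -1.027393, |c| > 1 → infeasible
LRL: c = (6 − d² + 2cos(α−β) − 2d(sin α − sin β))/8 = -4.931709, |c| > 1 → infeasible
Shortest: RSR with L = 59.589870 m ≈ 59.5899 m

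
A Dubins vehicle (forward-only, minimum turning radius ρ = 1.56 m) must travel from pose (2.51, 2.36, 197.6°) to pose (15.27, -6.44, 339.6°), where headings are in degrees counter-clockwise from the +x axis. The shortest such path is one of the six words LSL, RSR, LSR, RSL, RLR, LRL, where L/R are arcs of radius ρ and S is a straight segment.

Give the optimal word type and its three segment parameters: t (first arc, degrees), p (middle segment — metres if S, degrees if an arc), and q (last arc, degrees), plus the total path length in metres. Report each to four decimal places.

Let ψ = atan2(Δy, Δx) = atan2(-8.80, 12.76) = -34.5923° be the start→goal bearing.
Normalize: d = |goal − start| / ρ = 15.500245/1.56 = 9.936055, α = (θ_start − ψ) mod 360° = 232.1923° = 4.052520 rad, β = (θ_goal − ψ) mod 360° = 14.1923° = 0.247702 rad.
Common terms: sin α = -0.790073, cos α = -0.613013, sin β = 0.245177, cos β = 0.969478, cos(α−β) = -0.788011, d² = 98.725181. Work in radians in the unit-radius frame; every candidate has L = ρ·(t + p + q).
LSL: p² = 2 + d² − 2cos(α−β) + 2d(sin α − sin β) = 81.728613; p = √p² = 9.040388; φ = atan2(cos β − cos α, d + sin α − sin β) = 0.175953 rad; t = (φ − α) mod 2π = 2.406619 rad, q = (β − φ) mod 2π = 0.071749 rad → L = 1.56·(2.406619 + 9.040388 + 0.071749) = 1.56·11.518755 = 17.969258 m
RSR: p² = 2 + d² − 2cos(α−β) + 2d(sin β − sin α) = 122.873792; p = √p² = 11.084845; φ = atan2(cos α − cos β, d − sin α + sin β) = -0.143251 rad; t = (α − φ) mod 2π = 4.195771 rad, q = (φ − β) mod 2π = 5.892232 rad → L = 1.56·(4.195771 + 11.084845 + 5.892232) = 1.56·21.172848 = 33.029643 m
LSR: p² = d² − 2 + 2cos(α−β) + 2d(sin α + sin β) = 84.320934; p = √p² = 9.182643; φ = atan2(−cos α − cos β, d + sin α + sin β) − atan2(−2, p) = 0.176514 rad; t = (φ − α) mod 2π = 2.407179 rad, q = (φ − β) mod 2π = 6.211997 rad → L = 1.56·(2.407179 + 9.182643 + 6.211997) = 1.56·17.801819 = 27.770838 m
RSL: p² = d² − 2 + 2cos(α−β) − 2d(sin α + sin β) = 105.977384; p = √p² = 10.294532; φ = atan2(cos α + cos β, d − sin α − sin β) − atan2(2, p) = -0.157890 rad; t = (α − φ) mod 2π = 4.210410 rad, q = (β − φ) mod 2π = 0.405592 rad → L = 1.56·(4.210410 + 10.294532 + 0.405592) = 1.56·14.910534 = 23.260432 m
RLR: c = (6 − d² + 2cos(α−β) + 2d(sin α − sin β))/8 = -14.359224, |c| > 1 → infeasible
LRL: c = (6 − d² + 2cos(α−β) − 2d(sin α − sin β))/8 = -9.216077, |c| > 1 → infeasible
Shortest: LSL with L = 17.969258 m ≈ 17.9693 m
Convert LSL to answer units (arcs ×180/π): t = 2.406619·180/π = 137.8891°, p = ρ·p = 1.56·9.040388 = 14.1030 m, q = 0.071749·180/π = 4.1109°, L = 17.9693 m.

LSL: t = 137.8891°, p = 14.1030 m, q = 4.1109°, L = 17.9693 m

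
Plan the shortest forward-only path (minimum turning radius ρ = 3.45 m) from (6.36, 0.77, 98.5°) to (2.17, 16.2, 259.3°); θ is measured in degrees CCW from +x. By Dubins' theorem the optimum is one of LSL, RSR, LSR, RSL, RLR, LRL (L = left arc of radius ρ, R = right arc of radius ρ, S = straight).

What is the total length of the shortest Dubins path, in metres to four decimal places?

25.2442 m

Let ψ = atan2(Δy, Δx) = atan2(15.43, -4.19) = 105.1923° be the start→goal bearing.
Normalize: d = |goal − start| / ρ = 15.988777/3.45 = 4.634428, α = (θ_start − ψ) mod 360° = 353.3077° = 6.166383 rad, β = (θ_goal − ψ) mod 360° = 154.1077° = 2.689687 rad.
Common terms: sin α = -0.116537, cos α = 0.993186, sin β = 0.436680, cos β = -0.899617, cos(α−β) = -0.944376, d² = 21.477925. Work in radians in the unit-radius frame; every candidate has L = ρ·(t + p + q).
LSL: p² = 2 + d² − 2cos(α−β) + 2d(sin α − sin β) = 20.238990; p = √p² = 4.498777; φ = atan2(cos β − cos α, d + sin α − sin β) = -0.434258 rad; t = (φ − α) mod 2π = 5.965729 rad, q = (β − φ) mod 2π = 3.123945 rad → L = 3.45·(5.965729 + 4.498777 + 3.123945) = 3.45·13.588451 = 46.880157 m
RSR: p² = 2 + d² − 2cos(α−β) + 2d(sin β − sin α) = 30.494365; p = √p² = 5.522170; φ = atan2(cos α − cos β, d − sin α + sin β) = 0.349858 rad; t = (α − φ) mod 2π = 5.816525 rad, q = (φ − β) mod 2π = 3.943356 rad → L = 3.45·(5.816525 + 5.522170 + 3.943356) = 3.45·15.282051 = 52.723078 m
LSR: p² = d² − 2 + 2cos(α−β) + 2d(sin α + sin β) = 20.556538; p = √p² = 4.533932; φ = atan2(−cos α − cos β, d + sin α + sin β) − atan2(−2, p) = 0.396560 rad; t = (φ − α) mod 2π = 0.513362 rad, q = (φ − β) mod 2π = 3.990058 rad → L = 3.45·(0.513362 + 4.533932 + 3.990058) = 3.45·9.037352 = 31.178864 m
RSL: p² = d² − 2 + 2cos(α−β) − 2d(sin α + sin β) = 14.621806; p = √p² = 3.823847; φ = atan2(cos α + cos β, d − sin α − sin β) − atan2(2, p) = -0.460219 rad; t = (α − φ) mod 2π = 0.343417 rad, q = (β − φ) mod 2π = 3.149907 rad → L = 3.45·(0.343417 + 3.823847 + 3.149907) = 3.45·7.317171 = 25.244240 m
RLR: c = (6 − d² + 2cos(α−β) + 2d(sin α − sin β))/8 = -2.811796, |c| > 1 → infeasible
LRL: c = (6 − d² + 2cos(α−β) − 2d(sin α − sin β))/8 = -1.529874, |c| > 1 → infeasible
Shortest: RSL with L = 25.244240 m ≈ 25.2442 m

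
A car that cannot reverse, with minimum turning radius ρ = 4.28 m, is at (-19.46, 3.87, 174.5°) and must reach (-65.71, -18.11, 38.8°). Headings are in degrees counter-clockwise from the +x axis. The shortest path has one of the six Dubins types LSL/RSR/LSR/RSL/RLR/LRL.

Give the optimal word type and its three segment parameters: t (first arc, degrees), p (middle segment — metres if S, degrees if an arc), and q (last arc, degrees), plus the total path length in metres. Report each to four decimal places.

Let ψ = atan2(Δy, Δx) = atan2(-21.98, -46.25) = -154.5809° be the start→goal bearing.
Normalize: d = |goal − start| / ρ = 51.207254/4.28 = 11.964312, α = (θ_start − ψ) mod 360° = 329.0809° = 5.743545 rad, β = (θ_goal − ψ) mod 360° = 193.3809° = 3.375134 rad.
Common terms: sin α = -0.513827, cos α = 0.857894, sin β = -0.231424, cos β = -0.972853, cos(α−β) = -0.715693, d² = 143.144756. Work in radians in the unit-radius frame; every candidate has L = ρ·(t + p + q).
LSL: p² = 2 + d² − 2cos(α−β) + 2d(sin α − sin β) = 139.818620; p = √p² = 11.824492; φ = atan2(cos β − cos α, d + sin α − sin β) = -0.155452 rad; t = (φ − α) mod 2π = 0.384188 rad, q = (β − φ) mod 2π = 3.530586 rad → L = 4.28·(0.384188 + 11.824492 + 3.530586) = 4.28·15.739266 = 67.364058 m
RSR: p² = 2 + d² − 2cos(α−β) + 2d(sin β − sin α) = 153.333663; p = √p² = 12.382797; φ = atan2(cos α − cos β, d − sin α + sin β) = 0.148390 rad; t = (α − φ) mod 2π = 5.595155 rad, q = (φ − β) mod 2π = 3.056442 rad → L = 4.28·(5.595155 + 12.382797 + 3.056442) = 4.28·21.034394 = 90.027207 m
LSR: p² = d² − 2 + 2cos(α−β) + 2d(sin α + sin β) = 121.880542; p = √p² = 11.039952; φ = atan2(−cos α − cos β, d + sin α + sin β) − atan2(−2, p) = 0.189463 rad; t = (φ − α) mod 2π = 0.729103 rad, q = (φ − β) mod 2π = 3.097515 rad → L = 4.28·(0.729103 + 11.039952 + 3.097515) = 4.28·14.866570 = 63.628918 m
RSL: p² = d² − 2 + 2cos(α−β) − 2d(sin α + sin β) = 157.546199; p = √p² = 12.551741; φ = atan2(cos α + cos β, d − sin α − sin β) − atan2(2, p) = -0.167057 rad; t = (α − φ) mod 2π = 5.910602 rad, q = (β − φ) mod 2π = 3.542191 rad → L = 4.28·(5.910602 + 12.551741 + 3.542191) = 4.28·22.004534 = 94.179405 m
RLR: c = (6 − d² + 2cos(α−β) + 2d(sin α − sin β))/8 = -18.166708, |c| > 1 → infeasible
LRL: c = (6 − d² + 2cos(α−β) − 2d(sin α − sin β))/8 = -16.477327, |c| > 1 → infeasible
Shortest: LSR with L = 63.628918 m ≈ 63.6289 m
Convert LSR to answer units (arcs ×180/π): t = 0.729103·180/π = 41.7745°, p = ρ·p = 4.28·11.039952 = 47.2510 m, q = 3.097515·180/π = 177.4745°, L = 63.6289 m.

LSR: t = 41.7745°, p = 47.2510 m, q = 177.4745°, L = 63.6289 m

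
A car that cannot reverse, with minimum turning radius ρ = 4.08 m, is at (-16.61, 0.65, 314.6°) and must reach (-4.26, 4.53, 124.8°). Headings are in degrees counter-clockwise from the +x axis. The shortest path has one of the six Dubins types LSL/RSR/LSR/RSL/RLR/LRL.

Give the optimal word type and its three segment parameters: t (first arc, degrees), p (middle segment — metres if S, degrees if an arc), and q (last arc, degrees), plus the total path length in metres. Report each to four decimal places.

LSL: t = 33.2396°, p = 6.2345 m, q = 136.9604°, L = 18.3544 m

Let ψ = atan2(Δy, Δx) = atan2(3.88, 12.35) = 17.4412° be the start→goal bearing.
Normalize: d = |goal − start| / ρ = 12.945150/4.08 = 3.172831, α = (θ_start − ψ) mod 360° = 297.1588° = 5.186400 rad, β = (θ_goal − ψ) mod 360° = 107.3588° = 1.873765 rad.
Common terms: sin α = -0.889744, cos α = 0.456459, sin β = 0.954455, cos β = -0.298355, cos(α−β) = -0.985408, d² = 10.066855. Work in radians in the unit-radius frame; every candidate has L = ρ·(t + p + q).
LSL: p² = 2 + d² − 2cos(α−β) + 2d(sin α − sin β) = 2.335006; p = √p² = 1.528073; φ = atan2(cos β − cos α, d + sin α − sin β) = -0.516644 rad; t = (φ − α) mod 2π = 0.580141 rad, q = (β − φ) mod 2π = 2.390409 rad → L = 4.08·(0.580141 + 1.528073 + 2.390409) = 4.08·4.498623 = 18.354382 m
RSR: p² = 2 + d² − 2cos(α−β) + 2d(sin β − sin α) = 25.740336; p = √p² = 5.073493; φ = atan2(cos α − cos β, d − sin α + sin β) = 0.149330 rad; t = (α − φ) mod 2π = 5.037070 rad, q = (φ − β) mod 2π = 4.558750 rad → L = 4.08·(5.037070 + 5.073493 + 4.558750) = 4.08·14.669314 = 59.850800 m
LSR: p² = d² − 2 + 2cos(α−β) + 2d(sin α + sin β) = 6.506670; p = √p² = 2.550817; φ = atan2(−cos α − cos β, d + sin α + sin β) − atan2(−2, p) = 0.616151 rad; t = (φ − α) mod 2π = 1.712936 rad, q = (φ − β) mod 2π = 5.025571 rad → L = 4.08·(1.712936 + 2.550817 + 5.025571) = 4.08·9.289325 = 37.900447 m
RSL: p² = d² − 2 + 2cos(α−β) − 2d(sin α + sin β) = 5.685409; p = √p² = 2.384410; φ = atan2(cos α + cos β, d − sin α − sin β) − atan2(2, p) = -0.647121 rad; t = (α − φ) mod 2π = 5.833521 rad, q = (β − φ) mod 2π = 2.520886 rad → L = 4.08·(5.833521 + 2.384410 + 2.520886) = 4.08·10.738818 = 43.814375 m
RLR: c = (6 − d² + 2cos(α−β) + 2d(sin α − sin β))/8 = -2.217542, |c| > 1 → infeasible
LRL: c = (6 − d² + 2cos(α−β) − 2d(sin α − sin β))/8 = 0.708124; p = 2π − arccos c = 5.499227 rad; φ = atan2(cos β − cos α, d + sin α − sin β) = -0.516644 rad; t = (φ − α + p/2) mod 2π = 3.329755 rad, q = (β − α − t + p) mod 2π = 5.140023 rad → L = 4.08·(3.329755 + 5.499227 + 5.140023) = 4.08·13.969005 = 56.993539 m
Shortest: LSL with L = 18.354382 m ≈ 18.3544 m
Convert LSL to answer units (arcs ×180/π): t = 0.580141·180/π = 33.2396°, p = ρ·p = 4.08·1.528073 = 6.2345 m, q = 2.390409·180/π = 136.9604°, L = 18.3544 m.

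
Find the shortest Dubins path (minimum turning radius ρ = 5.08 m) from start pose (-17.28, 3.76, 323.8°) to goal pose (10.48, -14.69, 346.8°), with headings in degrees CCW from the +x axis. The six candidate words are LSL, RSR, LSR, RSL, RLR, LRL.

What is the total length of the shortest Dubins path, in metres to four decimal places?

Let ψ = atan2(Δy, Δx) = atan2(-18.45, 27.76) = -33.6090° be the start→goal bearing.
Normalize: d = |goal − start| / ρ = 33.331968/5.08 = 6.561411, α = (θ_start − ψ) mod 360° = 357.4090° = 6.237964 rad, β = (θ_goal − ψ) mod 360° = 20.4090° = 0.356205 rad.
Common terms: sin α = -0.045206, cos α = 0.998978, sin β = 0.348720, cos β = 0.937227, cos(α−β) = 0.920505, d² = 43.052115. Work in radians in the unit-radius frame; every candidate has L = ρ·(t + p + q).
LSL: p² = 2 + d² − 2cos(α−β) + 2d(sin α − sin β) = 38.041693; p = √p² = 6.167795; φ = atan2(cos β − cos α, d + sin α − sin β) = -0.010012 rad; t = (φ − α) mod 2π = 0.035209 rad, q = (β − φ) mod 2π = 0.366217 rad → L = 5.08·(0.035209 + 6.167795 + 0.366217) = 5.08·6.569221 = 33.371641 m
RSR: p² = 2 + d² − 2cos(α−β) + 2d(sin β − sin α) = 48.380517; p = √p² = 6.955610; φ = atan2(cos α − cos β, d − sin α + sin β) = 0.008878 rad; t = (α − φ) mod 2π = 6.229086 rad, q = (φ − β) mod 2π = 5.935859 rad → L = 5.08·(6.229086 + 6.955610 + 5.935859) = 5.08·19.120555 = 97.132421 m
LSR: p² = d² − 2 + 2cos(α−β) + 2d(sin α + sin β) = 46.876083; p = √p² = 6.846611; φ = atan2(−cos α − cos β, d + sin α + sin β) − atan2(−2, p) = 0.009305 rad; t = (φ − α) mod 2π = 0.054526 rad, q = (φ − β) mod 2π = 5.936286 rad → L = 5.08·(0.054526 + 6.846611 + 5.936286) = 5.08·12.837423 = 65.214111 m
RSL: p² = d² − 2 + 2cos(α−β) − 2d(sin α + sin β) = 38.910166; p = √p² = 6.237801; φ = atan2(cos α + cos β, d − sin α − sin β) − atan2(2, p) = -0.010211 rad; t = (α − φ) mod 2π = 6.248175 rad, q = (β − φ) mod 2π = 0.366415 rad → L = 5.08·(6.248175 + 6.237801 + 0.366415) = 5.08·12.852391 = 65.290149 m
RLR: c = (6 − d² + 2cos(α−β) + 2d(sin α − sin β))/8 = -5.047565, |c| > 1 → infeasible
LRL: c = (6 − d² + 2cos(α−β) − 2d(sin α − sin β))/8 = -3.755212, |c| > 1 → infeasible
Shortest: LSL with L = 33.371641 m ≈ 33.3716 m

33.3716 m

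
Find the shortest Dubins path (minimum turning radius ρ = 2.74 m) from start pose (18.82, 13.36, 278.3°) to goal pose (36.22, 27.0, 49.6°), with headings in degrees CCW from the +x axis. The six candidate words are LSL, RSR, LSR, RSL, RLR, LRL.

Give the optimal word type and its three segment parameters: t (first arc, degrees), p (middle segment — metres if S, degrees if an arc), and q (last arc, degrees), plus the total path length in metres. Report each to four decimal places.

LSR: t = 131.7037°, p = 19.5681 m, q = 0.4037°, L = 25.8857 m

Let ψ = atan2(Δy, Δx) = atan2(13.64, 17.40) = 38.0932° be the start→goal bearing.
Normalize: d = |goal − start| / ρ = 22.109039/2.74 = 8.068992, α = (θ_start − ψ) mod 360° = 240.2068° = 4.192400 rad, β = (θ_goal − ψ) mod 360° = 11.5068° = 0.200832 rad.
Common terms: sin α = -0.867825, cos α = -0.496871, sin β = 0.199485, cos β = 0.979901, cos(α−β) = -0.660002, d² = 65.108637. Work in radians in the unit-radius frame; every candidate has L = ρ·(t + p + q).
LSL: p² = 2 + d² − 2cos(α−β) + 2d(sin α − sin β) = 51.204422; p = √p² = 7.155727; φ = atan2(cos β − cos α, d + sin α − sin β) = 0.207870 rad; t = (φ − α) mod 2π = 2.298655 rad, q = (β − φ) mod 2π = 6.276147 rad → L = 2.74·(2.298655 + 7.155727 + 6.276147) = 2.74·15.730529 = 43.101650 m
RSR: p² = 2 + d² − 2cos(α−β) + 2d(sin β − sin α) = 85.652858; p = √p² = 9.254883; φ = atan2(cos α − cos β, d − sin α + sin β) = -0.160252 rad; t = (α − φ) mod 2π = 4.352652 rad, q = (φ − β) mod 2π = 5.922102 rad → L = 2.74·(4.352652 + 9.254883 + 5.922102) = 2.74·19.529636 = 53.511203 m
LSR: p² = d² − 2 + 2cos(α−β) + 2d(sin α + sin β) = 51.002972; p = √p² = 7.141636; φ = atan2(−cos α − cos β, d + sin α + sin β) − atan2(−2, p) = 0.207877 rad; t = (φ − α) mod 2π = 2.298662 rad, q = (φ − β) mod 2π = 0.007045 rad → L = 2.74·(2.298662 + 7.141636 + 0.007045) = 2.74·9.447344 = 25.885722 m
RSL: p² = d² − 2 + 2cos(α−β) − 2d(sin α + sin β) = 72.574295; p = √p² = 8.519055; φ = atan2(cos α + cos β, d − sin α − sin β) − atan2(2, p) = -0.175365 rad; t = (α − φ) mod 2π = 4.367764 rad, q = (β − φ) mod 2π = 0.376196 rad → L = 2.74·(4.367764 + 8.519055 + 0.376196) = 2.74·13.263016 = 36.340663 m
RLR: c = (6 − d² + 2cos(α−β) + 2d(sin α − sin β))/8 = -9.706607, |c| > 1 → infeasible
LRL: c = (6 − d² + 2cos(α−β) − 2d(sin α − sin β))/8 = -5.400553, |c| > 1 → infeasible
Shortest: LSR with L = 25.885722 m ≈ 25.8857 m
Convert LSR to answer units (arcs ×180/π): t = 2.298662·180/π = 131.7037°, p = ρ·p = 2.74·7.141636 = 19.5681 m, q = 0.007045·180/π = 0.4037°, L = 25.8857 m.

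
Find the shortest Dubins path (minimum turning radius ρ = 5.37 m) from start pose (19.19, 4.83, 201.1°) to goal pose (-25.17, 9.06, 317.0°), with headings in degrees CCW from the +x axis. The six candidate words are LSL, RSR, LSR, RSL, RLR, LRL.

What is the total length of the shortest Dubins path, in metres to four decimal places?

56.0725 m

Let ψ = atan2(Δy, Δx) = atan2(4.23, -44.36) = 174.5530° be the start→goal bearing.
Normalize: d = |goal − start| / ρ = 44.561222/5.37 = 8.298179, α = (θ_start − ψ) mod 360° = 26.5470° = 0.463333 rad, β = (θ_goal − ψ) mod 360° = 142.4470° = 2.486170 rad.
Common terms: sin α = 0.446932, cos α = 0.894568, sin β = 0.609495, cos β = -0.792790, cos(α−β) = -0.436802, d² = 68.859777. Work in radians in the unit-radius frame; every candidate has L = ρ·(t + p + q).
LSL: p² = 2 + d² − 2cos(α−β) + 2d(sin α − sin β) = 69.035440; p = √p² = 8.308757; φ = atan2(cos β − cos α, d + sin α − sin β) = -0.204504 rad; t = (φ − α) mod 2π = 5.615348 rad, q = (β − φ) mod 2π = 2.690674 rad → L = 5.37·(5.615348 + 8.308757 + 2.690674) = 5.37·16.614779 = 89.221362 m
RSR: p² = 2 + d² − 2cos(α−β) + 2d(sin β − sin α) = 74.431321; p = √p² = 8.627359; φ = atan2(cos α − cos β, d − sin α + sin β) = 0.196851 rad; t = (α − φ) mod 2π = 0.266482 rad, q = (φ − β) mod 2π = 3.993867 rad → L = 5.37·(0.266482 + 8.627359 + 3.993867) = 5.37·12.887708 = 69.206990 m
LSR: p² = d² − 2 + 2cos(α−β) + 2d(sin α + sin β) = 83.519012; p = √p² = 9.138874; φ = atan2(−cos α − cos β, d + sin α + sin β) − atan2(−2, p) = 0.204569 rad; t = (φ − α) mod 2π = 6.024421 rad, q = (φ − β) mod 2π = 4.001585 rad → L = 5.37·(6.024421 + 9.138874 + 4.001585) = 5.37·19.164880 = 102.915404 m
RSL: p² = d² − 2 + 2cos(α−β) − 2d(sin α + sin β) = 48.453334; p = √p² = 6.960843; φ = atan2(cos α + cos β, d − sin α − sin β) − atan2(2, p) = -0.265732 rad; t = (α − φ) mod 2π = 0.729065 rad, q = (β − φ) mod 2π = 2.751901 rad → L = 5.37·(0.729065 + 6.960843 + 2.751901) = 5.37·10.441809 = 56.072515 m
RLR: c = (6 − d² + 2cos(α−β) + 2d(sin α − sin β))/8 = -8.303915, |c| > 1 → infeasible
LRL: c = (6 − d² + 2cos(α−β) − 2d(sin α − sin β))/8 = -7.629430, |c| > 1 → infeasible
Shortest: RSL with L = 56.072515 m ≈ 56.0725 m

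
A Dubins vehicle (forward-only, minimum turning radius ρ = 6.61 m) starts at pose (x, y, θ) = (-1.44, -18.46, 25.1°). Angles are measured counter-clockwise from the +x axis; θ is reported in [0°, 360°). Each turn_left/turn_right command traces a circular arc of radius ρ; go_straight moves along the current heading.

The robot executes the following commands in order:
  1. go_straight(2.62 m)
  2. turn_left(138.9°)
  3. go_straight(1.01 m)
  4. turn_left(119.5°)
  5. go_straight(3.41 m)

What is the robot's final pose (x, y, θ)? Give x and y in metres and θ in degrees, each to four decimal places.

set_pose: (x, y, θ) = (-1.4400, -18.4600, 25.1000°), ρ = 6.61
go_straight(2.62): x += 2.62·cos θ, y += 2.62·sin θ → (0.9326, -17.3486, 25.1000°)
turn_left(138.9°): centre at ρ to the left, rotate +138.9° → (-0.0494, -5.0088, 164.0000°)
go_straight(1.01): x += 1.01·cos θ, y += 1.01·sin θ → (-1.0203, -4.7305, 164.0000°)
turn_left(119.5°): centre at ρ to the left, rotate +119.5° → (-9.2696, -12.6275, 283.5000°)
go_straight(3.41): x += 3.41·cos θ, y += 3.41·sin θ → (-8.4736, -15.9432, 283.5000°)

(-8.4736, -15.9432, 283.5000°)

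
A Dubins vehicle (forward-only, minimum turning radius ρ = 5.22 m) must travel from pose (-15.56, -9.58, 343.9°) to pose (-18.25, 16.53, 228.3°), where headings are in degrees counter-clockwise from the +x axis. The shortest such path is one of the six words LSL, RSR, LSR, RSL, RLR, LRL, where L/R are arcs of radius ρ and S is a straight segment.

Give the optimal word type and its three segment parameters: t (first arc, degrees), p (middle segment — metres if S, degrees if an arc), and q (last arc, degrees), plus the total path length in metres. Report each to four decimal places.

Let ψ = atan2(Δy, Δx) = atan2(26.11, -2.69) = 95.8822° be the start→goal bearing.
Normalize: d = |goal − start| / ρ = 26.248204/5.22 = 5.028392, α = (θ_start − ψ) mod 360° = 248.0178° = 4.328728 rad, β = (θ_goal − ψ) mod 360° = 132.4178° = 2.311127 rad.
Common terms: sin α = -0.927300, cos α = -0.374318, sin β = 0.738246, cos β = -0.674532, cos(α−β) = -0.432086, d² = 25.284721. Work in radians in the unit-radius frame; every candidate has L = ρ·(t + p + q).
LSL: p² = 2 + d² − 2cos(α−β) + 2d(sin α − sin β) = 11.398859; p = √p² = 3.376220; φ = atan2(cos β − cos α, d + sin α − sin β) = -0.089038 rad; t = (φ − α) mod 2π = 1.865420 rad, q = (β − φ) mod 2π = 2.400165 rad → L = 5.22·(1.865420 + 3.376220 + 2.400165) = 5.22·7.641804 = 39.890218 m
RSR: p² = 2 + d² − 2cos(α−β) + 2d(sin β − sin α) = 44.898927; p = √p² = 6.700666; φ = atan2(cos α − cos β, d − sin α + sin β) = 0.044819 rad; t = (α − φ) mod 2π = 4.283909 rad, q = (φ − β) mod 2π = 4.016877 rad → L = 5.22·(4.283909 + 6.700666 + 4.016877) = 5.22·15.001452 = 78.307580 m
LSR: p² = d² − 2 + 2cos(α−β) + 2d(sin α + sin β) = 20.519268; p = √p² = 4.529820; φ = atan2(−cos α − cos β, d + sin α + sin β) − atan2(−2, p) = 0.629212 rad; t = (φ − α) mod 2π = 2.583670 rad, q = (φ − β) mod 2π = 4.601270 rad → L = 5.22·(2.583670 + 4.529820 + 4.601270) = 5.22·11.714759 = 61.151045 m
RSL: p² = d² − 2 + 2cos(α−β) − 2d(sin α + sin β) = 24.321832; p = √p² = 4.931717; φ = atan2(cos α + cos β, d − sin α − sin β) − atan2(2, p) = -0.583655 rad; t = (α − φ) mod 2π = 4.912382 rad, q = (β − φ) mod 2π = 2.894782 rad → L = 5.22·(4.912382 + 4.931717 + 2.894782) = 5.22·12.738881 = 66.496960 m
RLR: c = (6 − d² + 2cos(α−β) + 2d(sin α − sin β))/8 = -4.612366, |c| > 1 → infeasible
LRL: c = (6 − d² + 2cos(α−β) − 2d(sin α − sin β))/8 = -0.424857; p = 2π − arccos c = 4.273585 rad; φ = atan2(cos β − cos α, d + sin α − sin β) = -0.089038 rad; t = (φ − α + p/2) mod 2π = 4.002212 rad, q = (β − α − t + p) mod 2π = 4.536957 rad → L = 5.22·(4.002212 + 4.273585 + 4.536957) = 5.22·12.812754 = 66.882576 m
Shortest: LSL with L = 39.890218 m ≈ 39.8902 m
Convert LSL to answer units (arcs ×180/π): t = 1.865420·180/π = 106.8807°, p = ρ·p = 5.22·3.376220 = 17.6239 m, q = 2.400165·180/π = 137.5193°, L = 39.8902 m.

LSL: t = 106.8807°, p = 17.6239 m, q = 137.5193°, L = 39.8902 m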